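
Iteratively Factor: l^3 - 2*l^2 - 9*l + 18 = (l - 3)*(l^2 + l - 6) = (l - 3)*(l - 2)*(l + 3)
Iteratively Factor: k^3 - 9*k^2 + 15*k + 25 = (k - 5)*(k^2 - 4*k - 5) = (k - 5)*(k + 1)*(k - 5)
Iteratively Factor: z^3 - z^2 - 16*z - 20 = (z - 5)*(z^2 + 4*z + 4) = (z - 5)*(z + 2)*(z + 2)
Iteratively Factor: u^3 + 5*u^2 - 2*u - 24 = (u + 4)*(u^2 + u - 6) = (u - 2)*(u + 4)*(u + 3)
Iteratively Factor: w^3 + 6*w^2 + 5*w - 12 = (w - 1)*(w^2 + 7*w + 12) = (w - 1)*(w + 3)*(w + 4)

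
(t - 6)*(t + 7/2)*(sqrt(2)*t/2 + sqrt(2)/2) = sqrt(2)*t^3/2 - 3*sqrt(2)*t^2/4 - 47*sqrt(2)*t/4 - 21*sqrt(2)/2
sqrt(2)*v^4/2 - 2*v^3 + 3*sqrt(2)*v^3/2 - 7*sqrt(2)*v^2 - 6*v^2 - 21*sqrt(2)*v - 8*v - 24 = (v + 3)*(v - 4*sqrt(2))*(v + sqrt(2))*(sqrt(2)*v/2 + 1)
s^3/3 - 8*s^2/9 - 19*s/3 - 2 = (s/3 + 1)*(s - 6)*(s + 1/3)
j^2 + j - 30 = (j - 5)*(j + 6)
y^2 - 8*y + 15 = (y - 5)*(y - 3)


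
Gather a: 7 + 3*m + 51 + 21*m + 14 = 24*m + 72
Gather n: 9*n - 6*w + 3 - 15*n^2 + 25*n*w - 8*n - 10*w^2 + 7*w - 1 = -15*n^2 + n*(25*w + 1) - 10*w^2 + w + 2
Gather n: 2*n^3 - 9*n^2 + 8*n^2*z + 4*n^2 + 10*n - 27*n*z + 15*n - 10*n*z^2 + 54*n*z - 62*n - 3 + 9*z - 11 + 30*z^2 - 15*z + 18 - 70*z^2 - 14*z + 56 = 2*n^3 + n^2*(8*z - 5) + n*(-10*z^2 + 27*z - 37) - 40*z^2 - 20*z + 60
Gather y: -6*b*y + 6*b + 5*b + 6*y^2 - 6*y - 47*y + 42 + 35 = 11*b + 6*y^2 + y*(-6*b - 53) + 77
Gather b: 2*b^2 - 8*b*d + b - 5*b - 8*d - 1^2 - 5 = 2*b^2 + b*(-8*d - 4) - 8*d - 6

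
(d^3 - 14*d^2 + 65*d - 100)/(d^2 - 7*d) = (d^3 - 14*d^2 + 65*d - 100)/(d*(d - 7))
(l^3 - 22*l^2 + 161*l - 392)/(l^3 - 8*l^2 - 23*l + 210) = (l^2 - 15*l + 56)/(l^2 - l - 30)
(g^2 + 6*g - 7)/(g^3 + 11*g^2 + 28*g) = (g - 1)/(g*(g + 4))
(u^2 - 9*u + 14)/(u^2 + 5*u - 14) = (u - 7)/(u + 7)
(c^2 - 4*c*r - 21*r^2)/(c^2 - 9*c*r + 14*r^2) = (-c - 3*r)/(-c + 2*r)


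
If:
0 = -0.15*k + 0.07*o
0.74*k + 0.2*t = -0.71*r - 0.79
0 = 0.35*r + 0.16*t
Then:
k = 0.168339768339768*t - 1.06756756756757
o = 0.360728075013789*t - 2.28764478764479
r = -0.457142857142857*t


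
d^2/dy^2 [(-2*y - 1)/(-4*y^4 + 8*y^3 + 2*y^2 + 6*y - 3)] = 4*(96*y^7 - 176*y^6 - 72*y^5 + 276*y^4 - 124*y^3 + 186*y^2 + 72*y + 39)/(64*y^12 - 384*y^11 + 672*y^10 - 416*y^9 + 960*y^8 - 1536*y^7 + 280*y^6 - 1080*y^5 + 792*y^4 - 216*y^3 + 270*y^2 - 162*y + 27)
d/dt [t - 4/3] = 1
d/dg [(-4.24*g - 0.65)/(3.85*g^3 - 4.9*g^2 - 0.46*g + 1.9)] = (32.648*g^3 - 13.2685*g^2 - 6.37*g - 8.355)/(14.8225*g^6 - 37.73*g^5 + 20.468*g^4 + 19.138*g^3 - 18.4084*g^2 - 1.748*g + 3.61)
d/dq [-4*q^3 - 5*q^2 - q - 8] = -12*q^2 - 10*q - 1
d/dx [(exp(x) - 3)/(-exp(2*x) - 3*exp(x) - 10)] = ((exp(x) - 3)*(2*exp(x) + 3) - exp(2*x) - 3*exp(x) - 10)*exp(x)/(exp(2*x) + 3*exp(x) + 10)^2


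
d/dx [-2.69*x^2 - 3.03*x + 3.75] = -5.38*x - 3.03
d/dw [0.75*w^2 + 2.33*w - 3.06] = 1.5*w + 2.33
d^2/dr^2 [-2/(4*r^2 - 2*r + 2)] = 2*(4*r^2 - 2*r - (4*r - 1)^2 + 2)/(2*r^2 - r + 1)^3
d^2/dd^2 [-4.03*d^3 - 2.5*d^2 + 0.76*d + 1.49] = -24.18*d - 5.0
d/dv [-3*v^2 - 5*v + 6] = -6*v - 5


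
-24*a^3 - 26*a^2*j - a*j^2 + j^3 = (-6*a + j)*(a + j)*(4*a + j)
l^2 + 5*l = l*(l + 5)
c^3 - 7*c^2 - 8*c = c*(c - 8)*(c + 1)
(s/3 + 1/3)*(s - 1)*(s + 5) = s^3/3 + 5*s^2/3 - s/3 - 5/3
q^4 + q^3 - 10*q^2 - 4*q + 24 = (q - 2)^2*(q + 2)*(q + 3)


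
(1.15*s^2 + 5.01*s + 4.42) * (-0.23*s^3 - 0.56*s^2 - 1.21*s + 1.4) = -0.2645*s^5 - 1.7963*s^4 - 5.2137*s^3 - 6.9273*s^2 + 1.6658*s + 6.188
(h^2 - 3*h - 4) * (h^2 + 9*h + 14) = h^4 + 6*h^3 - 17*h^2 - 78*h - 56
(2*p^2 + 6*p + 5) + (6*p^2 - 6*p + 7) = 8*p^2 + 12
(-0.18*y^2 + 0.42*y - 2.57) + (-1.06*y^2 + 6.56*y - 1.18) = -1.24*y^2 + 6.98*y - 3.75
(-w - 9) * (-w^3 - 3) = w^4 + 9*w^3 + 3*w + 27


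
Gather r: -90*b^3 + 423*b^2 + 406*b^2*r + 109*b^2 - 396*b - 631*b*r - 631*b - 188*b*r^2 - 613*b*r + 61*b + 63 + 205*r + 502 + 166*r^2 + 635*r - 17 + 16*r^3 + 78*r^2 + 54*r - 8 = -90*b^3 + 532*b^2 - 966*b + 16*r^3 + r^2*(244 - 188*b) + r*(406*b^2 - 1244*b + 894) + 540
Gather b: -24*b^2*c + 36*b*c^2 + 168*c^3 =-24*b^2*c + 36*b*c^2 + 168*c^3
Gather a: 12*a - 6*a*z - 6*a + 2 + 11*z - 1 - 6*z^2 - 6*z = a*(6 - 6*z) - 6*z^2 + 5*z + 1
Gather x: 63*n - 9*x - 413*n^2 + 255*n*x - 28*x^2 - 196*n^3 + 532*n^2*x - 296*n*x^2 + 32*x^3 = -196*n^3 - 413*n^2 + 63*n + 32*x^3 + x^2*(-296*n - 28) + x*(532*n^2 + 255*n - 9)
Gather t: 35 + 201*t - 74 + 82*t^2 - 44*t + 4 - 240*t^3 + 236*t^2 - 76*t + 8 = -240*t^3 + 318*t^2 + 81*t - 27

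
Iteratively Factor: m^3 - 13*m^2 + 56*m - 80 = (m - 4)*(m^2 - 9*m + 20) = (m - 5)*(m - 4)*(m - 4)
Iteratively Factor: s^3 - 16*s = (s - 4)*(s^2 + 4*s) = s*(s - 4)*(s + 4)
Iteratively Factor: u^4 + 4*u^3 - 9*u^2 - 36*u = (u + 4)*(u^3 - 9*u) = (u + 3)*(u + 4)*(u^2 - 3*u) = u*(u + 3)*(u + 4)*(u - 3)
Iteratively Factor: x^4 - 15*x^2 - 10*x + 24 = (x - 4)*(x^3 + 4*x^2 + x - 6) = (x - 4)*(x + 3)*(x^2 + x - 2) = (x - 4)*(x + 2)*(x + 3)*(x - 1)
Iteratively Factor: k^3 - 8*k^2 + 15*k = (k)*(k^2 - 8*k + 15) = k*(k - 3)*(k - 5)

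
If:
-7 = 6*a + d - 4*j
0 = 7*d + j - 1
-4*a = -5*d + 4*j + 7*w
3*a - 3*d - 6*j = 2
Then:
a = -349/147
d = 19/49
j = -12/7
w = 2689/1029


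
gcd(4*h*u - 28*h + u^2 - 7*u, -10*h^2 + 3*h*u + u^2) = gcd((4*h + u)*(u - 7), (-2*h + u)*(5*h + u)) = 1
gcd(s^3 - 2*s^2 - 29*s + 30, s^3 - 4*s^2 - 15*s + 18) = s^2 - 7*s + 6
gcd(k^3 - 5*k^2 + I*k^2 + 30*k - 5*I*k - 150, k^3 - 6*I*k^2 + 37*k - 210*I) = k^2 + I*k + 30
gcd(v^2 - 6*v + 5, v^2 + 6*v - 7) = v - 1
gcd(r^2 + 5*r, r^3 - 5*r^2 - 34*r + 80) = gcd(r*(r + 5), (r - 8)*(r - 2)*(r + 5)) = r + 5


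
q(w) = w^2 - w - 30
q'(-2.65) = -6.30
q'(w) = 2*w - 1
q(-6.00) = 12.00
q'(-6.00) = -13.00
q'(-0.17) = -1.34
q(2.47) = -26.37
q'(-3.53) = -8.06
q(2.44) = -26.49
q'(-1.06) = -3.12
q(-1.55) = -26.05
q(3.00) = -24.00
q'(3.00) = 5.00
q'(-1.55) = -4.10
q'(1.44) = 1.88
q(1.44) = -29.37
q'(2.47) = 3.94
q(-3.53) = -14.01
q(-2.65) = -20.33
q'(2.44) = 3.88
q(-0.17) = -29.80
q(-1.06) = -27.82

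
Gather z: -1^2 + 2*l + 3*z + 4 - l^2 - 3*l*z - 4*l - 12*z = -l^2 - 2*l + z*(-3*l - 9) + 3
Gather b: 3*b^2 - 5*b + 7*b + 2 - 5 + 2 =3*b^2 + 2*b - 1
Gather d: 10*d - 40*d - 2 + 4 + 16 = 18 - 30*d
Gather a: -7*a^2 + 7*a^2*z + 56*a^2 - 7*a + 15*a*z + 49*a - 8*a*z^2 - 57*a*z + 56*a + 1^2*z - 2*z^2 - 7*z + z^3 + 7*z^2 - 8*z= a^2*(7*z + 49) + a*(-8*z^2 - 42*z + 98) + z^3 + 5*z^2 - 14*z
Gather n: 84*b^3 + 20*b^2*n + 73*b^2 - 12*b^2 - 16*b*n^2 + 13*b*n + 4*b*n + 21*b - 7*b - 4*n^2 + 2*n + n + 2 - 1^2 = 84*b^3 + 61*b^2 + 14*b + n^2*(-16*b - 4) + n*(20*b^2 + 17*b + 3) + 1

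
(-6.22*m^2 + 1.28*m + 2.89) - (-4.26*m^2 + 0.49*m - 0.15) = -1.96*m^2 + 0.79*m + 3.04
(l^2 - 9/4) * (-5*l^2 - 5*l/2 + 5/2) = -5*l^4 - 5*l^3/2 + 55*l^2/4 + 45*l/8 - 45/8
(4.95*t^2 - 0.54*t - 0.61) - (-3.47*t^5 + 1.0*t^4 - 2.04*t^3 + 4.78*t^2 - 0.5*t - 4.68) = 3.47*t^5 - 1.0*t^4 + 2.04*t^3 + 0.17*t^2 - 0.04*t + 4.07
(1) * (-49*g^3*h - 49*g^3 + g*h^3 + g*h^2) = -49*g^3*h - 49*g^3 + g*h^3 + g*h^2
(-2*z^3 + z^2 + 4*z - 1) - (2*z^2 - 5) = -2*z^3 - z^2 + 4*z + 4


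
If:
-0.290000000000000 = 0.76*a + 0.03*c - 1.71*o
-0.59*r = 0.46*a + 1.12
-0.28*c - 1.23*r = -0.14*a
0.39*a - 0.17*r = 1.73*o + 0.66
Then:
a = -2.42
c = -1.15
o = -0.93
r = -0.01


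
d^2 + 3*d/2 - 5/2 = (d - 1)*(d + 5/2)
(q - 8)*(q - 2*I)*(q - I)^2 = q^4 - 8*q^3 - 4*I*q^3 - 5*q^2 + 32*I*q^2 + 40*q + 2*I*q - 16*I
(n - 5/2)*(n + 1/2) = n^2 - 2*n - 5/4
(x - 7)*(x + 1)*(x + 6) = x^3 - 43*x - 42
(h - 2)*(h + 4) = h^2 + 2*h - 8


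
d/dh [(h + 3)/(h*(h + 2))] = (-h^2 - 6*h - 6)/(h^2*(h^2 + 4*h + 4))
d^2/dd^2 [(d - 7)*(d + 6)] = 2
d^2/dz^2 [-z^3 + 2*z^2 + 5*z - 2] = 4 - 6*z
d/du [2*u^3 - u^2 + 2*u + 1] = 6*u^2 - 2*u + 2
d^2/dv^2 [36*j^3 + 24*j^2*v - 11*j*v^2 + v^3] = -22*j + 6*v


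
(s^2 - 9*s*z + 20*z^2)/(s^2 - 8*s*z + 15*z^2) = (-s + 4*z)/(-s + 3*z)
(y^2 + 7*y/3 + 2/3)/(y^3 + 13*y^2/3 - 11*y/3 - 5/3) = (y + 2)/(y^2 + 4*y - 5)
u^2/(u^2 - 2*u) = u/(u - 2)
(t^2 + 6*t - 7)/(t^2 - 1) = (t + 7)/(t + 1)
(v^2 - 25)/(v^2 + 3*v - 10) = (v - 5)/(v - 2)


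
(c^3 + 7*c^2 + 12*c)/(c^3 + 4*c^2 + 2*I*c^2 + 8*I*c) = (c + 3)/(c + 2*I)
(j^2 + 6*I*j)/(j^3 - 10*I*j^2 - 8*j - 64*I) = j*(j + 6*I)/(j^3 - 10*I*j^2 - 8*j - 64*I)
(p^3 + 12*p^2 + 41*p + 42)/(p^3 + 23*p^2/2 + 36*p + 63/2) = 2*(p + 2)/(2*p + 3)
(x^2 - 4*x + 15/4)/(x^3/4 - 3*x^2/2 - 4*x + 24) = (4*x^2 - 16*x + 15)/(x^3 - 6*x^2 - 16*x + 96)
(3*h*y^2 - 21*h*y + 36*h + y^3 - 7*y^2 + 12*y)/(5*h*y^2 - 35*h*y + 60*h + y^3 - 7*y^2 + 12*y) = (3*h + y)/(5*h + y)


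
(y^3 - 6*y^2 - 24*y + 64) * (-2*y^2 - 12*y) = -2*y^5 + 120*y^3 + 160*y^2 - 768*y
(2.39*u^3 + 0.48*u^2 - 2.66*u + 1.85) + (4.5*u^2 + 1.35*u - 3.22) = 2.39*u^3 + 4.98*u^2 - 1.31*u - 1.37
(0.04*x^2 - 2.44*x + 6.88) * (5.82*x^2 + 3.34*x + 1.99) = 0.2328*x^4 - 14.0672*x^3 + 31.9716*x^2 + 18.1236*x + 13.6912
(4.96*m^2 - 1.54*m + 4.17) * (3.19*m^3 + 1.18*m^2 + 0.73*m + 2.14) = 15.8224*m^5 + 0.940199999999999*m^4 + 15.1059*m^3 + 14.4108*m^2 - 0.251500000000001*m + 8.9238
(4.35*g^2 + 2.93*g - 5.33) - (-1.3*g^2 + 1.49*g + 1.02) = 5.65*g^2 + 1.44*g - 6.35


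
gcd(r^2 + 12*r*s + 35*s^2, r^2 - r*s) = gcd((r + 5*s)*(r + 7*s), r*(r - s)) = 1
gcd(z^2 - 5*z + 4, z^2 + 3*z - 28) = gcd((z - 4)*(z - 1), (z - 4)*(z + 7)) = z - 4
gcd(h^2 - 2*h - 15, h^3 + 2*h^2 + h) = 1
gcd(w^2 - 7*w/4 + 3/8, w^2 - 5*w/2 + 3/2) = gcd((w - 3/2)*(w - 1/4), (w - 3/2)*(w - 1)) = w - 3/2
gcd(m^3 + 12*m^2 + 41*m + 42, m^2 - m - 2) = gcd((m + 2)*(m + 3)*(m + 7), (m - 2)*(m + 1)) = 1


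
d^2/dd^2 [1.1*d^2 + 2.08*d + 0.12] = 2.20000000000000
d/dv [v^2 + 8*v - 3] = 2*v + 8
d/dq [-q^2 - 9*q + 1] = -2*q - 9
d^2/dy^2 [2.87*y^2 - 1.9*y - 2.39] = 5.74000000000000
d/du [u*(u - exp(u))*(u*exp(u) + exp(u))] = (u*(1 - exp(u))*(u + 1) + u*(u + 2)*(u - exp(u)) + (u + 1)*(u - exp(u)))*exp(u)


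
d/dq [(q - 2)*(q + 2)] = 2*q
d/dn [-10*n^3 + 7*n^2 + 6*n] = -30*n^2 + 14*n + 6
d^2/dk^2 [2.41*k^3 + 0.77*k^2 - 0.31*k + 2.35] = 14.46*k + 1.54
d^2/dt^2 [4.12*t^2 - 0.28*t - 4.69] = 8.24000000000000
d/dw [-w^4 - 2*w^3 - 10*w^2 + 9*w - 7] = -4*w^3 - 6*w^2 - 20*w + 9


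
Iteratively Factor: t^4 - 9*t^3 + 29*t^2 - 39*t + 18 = (t - 3)*(t^3 - 6*t^2 + 11*t - 6) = (t - 3)^2*(t^2 - 3*t + 2) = (t - 3)^2*(t - 1)*(t - 2)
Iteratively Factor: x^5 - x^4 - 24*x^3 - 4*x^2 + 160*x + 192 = (x - 4)*(x^4 + 3*x^3 - 12*x^2 - 52*x - 48) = (x - 4)*(x + 2)*(x^3 + x^2 - 14*x - 24) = (x - 4)*(x + 2)^2*(x^2 - x - 12) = (x - 4)^2*(x + 2)^2*(x + 3)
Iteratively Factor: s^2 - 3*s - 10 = (s + 2)*(s - 5)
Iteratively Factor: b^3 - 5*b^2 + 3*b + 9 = (b - 3)*(b^2 - 2*b - 3) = (b - 3)*(b + 1)*(b - 3)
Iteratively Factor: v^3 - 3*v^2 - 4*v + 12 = (v - 3)*(v^2 - 4) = (v - 3)*(v - 2)*(v + 2)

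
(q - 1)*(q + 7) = q^2 + 6*q - 7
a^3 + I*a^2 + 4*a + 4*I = (a - 2*I)*(a + I)*(a + 2*I)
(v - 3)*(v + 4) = v^2 + v - 12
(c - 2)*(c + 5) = c^2 + 3*c - 10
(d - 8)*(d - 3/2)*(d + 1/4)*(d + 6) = d^4 - 13*d^3/4 - 367*d^2/8 + 243*d/4 + 18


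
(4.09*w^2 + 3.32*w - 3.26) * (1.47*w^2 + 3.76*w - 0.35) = 6.0123*w^4 + 20.2588*w^3 + 6.2595*w^2 - 13.4196*w + 1.141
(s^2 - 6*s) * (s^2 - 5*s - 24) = s^4 - 11*s^3 + 6*s^2 + 144*s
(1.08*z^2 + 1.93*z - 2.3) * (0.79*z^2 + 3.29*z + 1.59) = 0.8532*z^4 + 5.0779*z^3 + 6.2499*z^2 - 4.4983*z - 3.657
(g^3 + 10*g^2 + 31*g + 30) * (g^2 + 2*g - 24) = g^5 + 12*g^4 + 27*g^3 - 148*g^2 - 684*g - 720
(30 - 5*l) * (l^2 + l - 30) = -5*l^3 + 25*l^2 + 180*l - 900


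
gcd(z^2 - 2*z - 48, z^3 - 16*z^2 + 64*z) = z - 8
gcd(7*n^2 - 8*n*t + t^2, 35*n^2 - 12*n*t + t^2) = -7*n + t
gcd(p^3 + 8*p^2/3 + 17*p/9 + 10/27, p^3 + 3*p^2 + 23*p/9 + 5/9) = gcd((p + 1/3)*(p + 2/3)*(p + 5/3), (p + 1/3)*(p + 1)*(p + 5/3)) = p^2 + 2*p + 5/9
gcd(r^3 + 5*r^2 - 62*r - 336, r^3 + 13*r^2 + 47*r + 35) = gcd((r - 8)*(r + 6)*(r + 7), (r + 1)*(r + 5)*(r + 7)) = r + 7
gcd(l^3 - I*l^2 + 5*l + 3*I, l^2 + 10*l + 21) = 1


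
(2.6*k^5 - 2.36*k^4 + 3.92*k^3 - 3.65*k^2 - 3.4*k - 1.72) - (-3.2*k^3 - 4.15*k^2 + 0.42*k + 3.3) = 2.6*k^5 - 2.36*k^4 + 7.12*k^3 + 0.5*k^2 - 3.82*k - 5.02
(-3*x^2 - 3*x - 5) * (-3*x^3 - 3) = 9*x^5 + 9*x^4 + 15*x^3 + 9*x^2 + 9*x + 15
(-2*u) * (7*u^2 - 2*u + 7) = -14*u^3 + 4*u^2 - 14*u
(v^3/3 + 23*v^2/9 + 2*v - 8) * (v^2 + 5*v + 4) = v^5/3 + 38*v^4/9 + 145*v^3/9 + 110*v^2/9 - 32*v - 32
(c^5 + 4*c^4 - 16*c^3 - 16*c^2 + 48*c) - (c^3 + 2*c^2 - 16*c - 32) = c^5 + 4*c^4 - 17*c^3 - 18*c^2 + 64*c + 32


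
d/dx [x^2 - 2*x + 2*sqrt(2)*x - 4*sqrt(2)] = 2*x - 2 + 2*sqrt(2)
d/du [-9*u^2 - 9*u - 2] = -18*u - 9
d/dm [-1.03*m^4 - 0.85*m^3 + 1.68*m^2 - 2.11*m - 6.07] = -4.12*m^3 - 2.55*m^2 + 3.36*m - 2.11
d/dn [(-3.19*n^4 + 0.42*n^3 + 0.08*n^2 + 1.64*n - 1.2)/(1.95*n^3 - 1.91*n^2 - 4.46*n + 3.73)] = (-6.2205*n^6 + 12.1858*n^5 + 41.724*n^4 - 57.7372*n^3 + 14.4954*n^2 - 3.9872*n + 0.7652)/(3.8025*n^6 - 7.449*n^5 - 13.7459*n^4 + 31.5842*n^3 + 5.643*n^2 - 33.2716*n + 13.9129)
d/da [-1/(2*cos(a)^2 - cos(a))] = (sin(a)/cos(a)^2 - 4*tan(a))/(2*cos(a) - 1)^2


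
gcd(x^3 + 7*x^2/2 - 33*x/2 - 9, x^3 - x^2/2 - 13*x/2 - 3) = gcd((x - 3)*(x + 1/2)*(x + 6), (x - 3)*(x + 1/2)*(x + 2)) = x^2 - 5*x/2 - 3/2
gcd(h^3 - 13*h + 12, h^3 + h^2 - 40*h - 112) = h + 4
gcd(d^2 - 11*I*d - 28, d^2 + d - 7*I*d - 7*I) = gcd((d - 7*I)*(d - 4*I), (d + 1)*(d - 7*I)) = d - 7*I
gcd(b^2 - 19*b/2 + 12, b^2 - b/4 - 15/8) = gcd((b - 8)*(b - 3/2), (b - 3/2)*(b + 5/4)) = b - 3/2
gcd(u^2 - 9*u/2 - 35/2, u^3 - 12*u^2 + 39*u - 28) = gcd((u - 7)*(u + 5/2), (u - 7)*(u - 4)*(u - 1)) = u - 7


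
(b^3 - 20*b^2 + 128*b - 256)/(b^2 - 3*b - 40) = (b^2 - 12*b + 32)/(b + 5)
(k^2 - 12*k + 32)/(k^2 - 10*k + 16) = (k - 4)/(k - 2)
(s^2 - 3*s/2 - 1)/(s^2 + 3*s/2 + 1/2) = (s - 2)/(s + 1)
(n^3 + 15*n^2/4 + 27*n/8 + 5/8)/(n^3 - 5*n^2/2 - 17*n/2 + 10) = (4*n^2 + 5*n + 1)/(4*(n^2 - 5*n + 4))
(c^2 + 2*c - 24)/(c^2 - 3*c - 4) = (c + 6)/(c + 1)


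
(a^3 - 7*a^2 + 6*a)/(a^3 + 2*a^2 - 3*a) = (a - 6)/(a + 3)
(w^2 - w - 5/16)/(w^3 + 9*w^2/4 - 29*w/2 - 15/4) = (w - 5/4)/(w^2 + 2*w - 15)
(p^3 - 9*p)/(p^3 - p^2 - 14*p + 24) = p*(p + 3)/(p^2 + 2*p - 8)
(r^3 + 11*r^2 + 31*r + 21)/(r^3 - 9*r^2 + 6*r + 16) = (r^2 + 10*r + 21)/(r^2 - 10*r + 16)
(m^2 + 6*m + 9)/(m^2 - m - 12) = (m + 3)/(m - 4)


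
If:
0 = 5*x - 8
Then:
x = 8/5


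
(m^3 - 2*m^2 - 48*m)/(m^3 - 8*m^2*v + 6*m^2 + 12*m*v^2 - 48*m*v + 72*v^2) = m*(m - 8)/(m^2 - 8*m*v + 12*v^2)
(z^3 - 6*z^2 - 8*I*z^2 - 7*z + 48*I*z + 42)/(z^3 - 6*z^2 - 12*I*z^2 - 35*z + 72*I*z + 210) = (z - I)/(z - 5*I)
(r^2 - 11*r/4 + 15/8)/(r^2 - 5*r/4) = (r - 3/2)/r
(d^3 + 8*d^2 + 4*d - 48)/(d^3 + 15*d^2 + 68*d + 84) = (d^2 + 2*d - 8)/(d^2 + 9*d + 14)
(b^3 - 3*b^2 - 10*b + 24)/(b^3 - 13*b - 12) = (b - 2)/(b + 1)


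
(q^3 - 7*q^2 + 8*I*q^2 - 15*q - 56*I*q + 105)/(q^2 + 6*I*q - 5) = (q^2 + q*(-7 + 3*I) - 21*I)/(q + I)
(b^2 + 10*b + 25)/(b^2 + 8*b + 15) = (b + 5)/(b + 3)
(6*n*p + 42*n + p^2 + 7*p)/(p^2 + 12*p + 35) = (6*n + p)/(p + 5)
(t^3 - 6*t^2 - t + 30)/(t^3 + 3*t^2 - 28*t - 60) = (t - 3)/(t + 6)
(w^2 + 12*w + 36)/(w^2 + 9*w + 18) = (w + 6)/(w + 3)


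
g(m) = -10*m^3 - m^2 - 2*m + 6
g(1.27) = -18.64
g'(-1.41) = -58.82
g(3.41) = -408.97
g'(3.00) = -278.00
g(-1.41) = 34.86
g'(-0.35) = -4.98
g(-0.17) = 6.36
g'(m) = -30*m^2 - 2*m - 2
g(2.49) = -159.56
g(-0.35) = 7.01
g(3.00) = -279.00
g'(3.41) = -357.66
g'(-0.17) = -2.53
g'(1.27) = -52.93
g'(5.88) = -1050.99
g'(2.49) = -192.98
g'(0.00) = -2.00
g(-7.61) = 4370.42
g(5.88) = -2073.31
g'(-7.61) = -1724.14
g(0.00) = 6.00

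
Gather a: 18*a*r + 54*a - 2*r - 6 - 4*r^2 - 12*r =a*(18*r + 54) - 4*r^2 - 14*r - 6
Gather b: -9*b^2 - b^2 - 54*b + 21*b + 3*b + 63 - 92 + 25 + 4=-10*b^2 - 30*b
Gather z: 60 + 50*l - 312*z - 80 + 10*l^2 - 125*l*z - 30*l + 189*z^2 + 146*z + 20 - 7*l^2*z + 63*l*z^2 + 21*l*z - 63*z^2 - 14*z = 10*l^2 + 20*l + z^2*(63*l + 126) + z*(-7*l^2 - 104*l - 180)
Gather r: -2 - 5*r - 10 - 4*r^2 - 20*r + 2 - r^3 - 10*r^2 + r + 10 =-r^3 - 14*r^2 - 24*r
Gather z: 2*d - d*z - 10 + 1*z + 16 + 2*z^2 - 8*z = 2*d + 2*z^2 + z*(-d - 7) + 6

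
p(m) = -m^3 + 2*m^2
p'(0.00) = 0.00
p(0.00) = 0.00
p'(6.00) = -84.00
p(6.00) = -144.00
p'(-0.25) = -1.19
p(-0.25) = 0.14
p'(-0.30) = -1.47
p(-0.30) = 0.21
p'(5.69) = -74.37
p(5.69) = -119.47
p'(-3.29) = -45.63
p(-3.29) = 57.26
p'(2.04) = -4.32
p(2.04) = -0.17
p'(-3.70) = -55.87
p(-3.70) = 78.03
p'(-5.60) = -116.48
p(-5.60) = 238.34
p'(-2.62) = -31.07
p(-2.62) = 31.71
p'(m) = -3*m^2 + 4*m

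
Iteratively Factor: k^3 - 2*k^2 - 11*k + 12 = (k - 1)*(k^2 - k - 12) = (k - 1)*(k + 3)*(k - 4)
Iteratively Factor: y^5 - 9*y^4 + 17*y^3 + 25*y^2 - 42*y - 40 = (y - 2)*(y^4 - 7*y^3 + 3*y^2 + 31*y + 20) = (y - 5)*(y - 2)*(y^3 - 2*y^2 - 7*y - 4) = (y - 5)*(y - 4)*(y - 2)*(y^2 + 2*y + 1) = (y - 5)*(y - 4)*(y - 2)*(y + 1)*(y + 1)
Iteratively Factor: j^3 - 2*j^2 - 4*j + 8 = (j + 2)*(j^2 - 4*j + 4) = (j - 2)*(j + 2)*(j - 2)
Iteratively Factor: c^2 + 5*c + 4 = (c + 1)*(c + 4)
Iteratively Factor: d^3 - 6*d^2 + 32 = (d - 4)*(d^2 - 2*d - 8) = (d - 4)^2*(d + 2)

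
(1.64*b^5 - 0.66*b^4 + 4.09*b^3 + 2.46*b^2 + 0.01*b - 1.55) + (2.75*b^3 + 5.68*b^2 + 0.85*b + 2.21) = 1.64*b^5 - 0.66*b^4 + 6.84*b^3 + 8.14*b^2 + 0.86*b + 0.66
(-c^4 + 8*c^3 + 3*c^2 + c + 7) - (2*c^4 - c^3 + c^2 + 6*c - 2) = -3*c^4 + 9*c^3 + 2*c^2 - 5*c + 9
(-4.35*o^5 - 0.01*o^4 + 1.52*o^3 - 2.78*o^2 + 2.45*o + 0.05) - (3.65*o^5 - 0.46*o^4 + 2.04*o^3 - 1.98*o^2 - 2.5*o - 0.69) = -8.0*o^5 + 0.45*o^4 - 0.52*o^3 - 0.8*o^2 + 4.95*o + 0.74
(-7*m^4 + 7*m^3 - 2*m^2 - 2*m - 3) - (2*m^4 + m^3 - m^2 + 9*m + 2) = -9*m^4 + 6*m^3 - m^2 - 11*m - 5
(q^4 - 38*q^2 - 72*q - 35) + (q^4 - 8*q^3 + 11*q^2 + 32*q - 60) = 2*q^4 - 8*q^3 - 27*q^2 - 40*q - 95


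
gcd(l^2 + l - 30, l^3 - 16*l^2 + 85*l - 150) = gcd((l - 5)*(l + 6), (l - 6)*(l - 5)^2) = l - 5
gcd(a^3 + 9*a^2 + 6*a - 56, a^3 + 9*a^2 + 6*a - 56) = a^3 + 9*a^2 + 6*a - 56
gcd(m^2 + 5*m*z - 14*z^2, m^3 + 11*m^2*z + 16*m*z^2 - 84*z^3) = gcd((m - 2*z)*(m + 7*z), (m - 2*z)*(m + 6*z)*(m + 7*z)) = -m^2 - 5*m*z + 14*z^2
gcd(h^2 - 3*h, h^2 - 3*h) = h^2 - 3*h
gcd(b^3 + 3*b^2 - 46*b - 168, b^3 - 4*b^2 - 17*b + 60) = b + 4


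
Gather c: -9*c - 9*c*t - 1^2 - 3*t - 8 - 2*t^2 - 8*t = c*(-9*t - 9) - 2*t^2 - 11*t - 9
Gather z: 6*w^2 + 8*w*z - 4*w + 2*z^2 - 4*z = 6*w^2 - 4*w + 2*z^2 + z*(8*w - 4)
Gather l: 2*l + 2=2*l + 2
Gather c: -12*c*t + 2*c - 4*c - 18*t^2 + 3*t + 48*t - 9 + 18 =c*(-12*t - 2) - 18*t^2 + 51*t + 9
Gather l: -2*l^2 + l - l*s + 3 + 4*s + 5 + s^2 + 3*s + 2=-2*l^2 + l*(1 - s) + s^2 + 7*s + 10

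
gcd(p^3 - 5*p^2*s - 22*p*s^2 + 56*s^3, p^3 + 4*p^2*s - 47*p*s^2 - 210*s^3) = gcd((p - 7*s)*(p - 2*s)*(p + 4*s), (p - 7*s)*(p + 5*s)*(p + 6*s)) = p - 7*s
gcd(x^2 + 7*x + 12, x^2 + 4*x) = x + 4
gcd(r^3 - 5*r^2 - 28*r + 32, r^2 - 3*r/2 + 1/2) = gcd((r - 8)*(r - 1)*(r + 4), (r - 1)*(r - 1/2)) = r - 1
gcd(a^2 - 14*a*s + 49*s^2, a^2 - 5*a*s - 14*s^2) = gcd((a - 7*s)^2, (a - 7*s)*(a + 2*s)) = -a + 7*s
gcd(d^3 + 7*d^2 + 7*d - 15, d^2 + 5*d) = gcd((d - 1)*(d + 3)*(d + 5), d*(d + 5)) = d + 5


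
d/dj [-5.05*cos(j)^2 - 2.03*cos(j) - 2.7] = (10.1*cos(j) + 2.03)*sin(j)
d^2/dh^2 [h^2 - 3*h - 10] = 2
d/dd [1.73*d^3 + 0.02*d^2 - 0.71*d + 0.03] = 5.19*d^2 + 0.04*d - 0.71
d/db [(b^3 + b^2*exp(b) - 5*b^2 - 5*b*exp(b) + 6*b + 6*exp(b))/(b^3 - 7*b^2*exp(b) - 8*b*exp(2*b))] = (8*b^3*exp(b) - 48*b^2*exp(b) + 5*b^2 + 48*b*exp(b) - 12*b + 48*exp(b))/(b^2*(b^2 - 16*b*exp(b) + 64*exp(2*b)))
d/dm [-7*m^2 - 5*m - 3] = -14*m - 5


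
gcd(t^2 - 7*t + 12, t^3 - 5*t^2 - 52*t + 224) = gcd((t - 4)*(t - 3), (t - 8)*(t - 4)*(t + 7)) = t - 4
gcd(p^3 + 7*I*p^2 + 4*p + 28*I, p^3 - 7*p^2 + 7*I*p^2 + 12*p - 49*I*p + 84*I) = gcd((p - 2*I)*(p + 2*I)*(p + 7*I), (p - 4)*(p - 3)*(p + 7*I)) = p + 7*I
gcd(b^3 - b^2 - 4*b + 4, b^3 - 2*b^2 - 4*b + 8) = b^2 - 4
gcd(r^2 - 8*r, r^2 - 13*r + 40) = r - 8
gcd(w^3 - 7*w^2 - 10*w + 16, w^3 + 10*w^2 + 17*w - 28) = w - 1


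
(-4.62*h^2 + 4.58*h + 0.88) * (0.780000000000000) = -3.6036*h^2 + 3.5724*h + 0.6864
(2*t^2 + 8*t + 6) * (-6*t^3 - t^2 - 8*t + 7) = -12*t^5 - 50*t^4 - 60*t^3 - 56*t^2 + 8*t + 42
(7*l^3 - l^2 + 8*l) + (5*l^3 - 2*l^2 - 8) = 12*l^3 - 3*l^2 + 8*l - 8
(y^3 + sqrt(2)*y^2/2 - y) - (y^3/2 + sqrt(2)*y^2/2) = y^3/2 - y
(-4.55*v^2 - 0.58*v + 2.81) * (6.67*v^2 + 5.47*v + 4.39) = -30.3485*v^4 - 28.7571*v^3 - 4.4044*v^2 + 12.8245*v + 12.3359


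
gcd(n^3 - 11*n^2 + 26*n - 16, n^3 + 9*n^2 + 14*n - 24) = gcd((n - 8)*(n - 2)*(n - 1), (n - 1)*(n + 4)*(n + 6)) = n - 1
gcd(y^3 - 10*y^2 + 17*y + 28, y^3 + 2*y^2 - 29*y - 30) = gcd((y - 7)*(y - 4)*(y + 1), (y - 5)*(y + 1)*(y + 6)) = y + 1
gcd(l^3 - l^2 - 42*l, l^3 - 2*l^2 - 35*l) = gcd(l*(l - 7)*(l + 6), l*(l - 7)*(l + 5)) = l^2 - 7*l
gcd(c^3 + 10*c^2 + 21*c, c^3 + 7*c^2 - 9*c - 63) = c^2 + 10*c + 21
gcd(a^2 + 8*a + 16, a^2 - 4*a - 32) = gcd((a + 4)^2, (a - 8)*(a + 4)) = a + 4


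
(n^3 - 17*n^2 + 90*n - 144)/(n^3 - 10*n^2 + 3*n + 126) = (n^2 - 11*n + 24)/(n^2 - 4*n - 21)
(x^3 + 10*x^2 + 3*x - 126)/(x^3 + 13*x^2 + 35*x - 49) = (x^2 + 3*x - 18)/(x^2 + 6*x - 7)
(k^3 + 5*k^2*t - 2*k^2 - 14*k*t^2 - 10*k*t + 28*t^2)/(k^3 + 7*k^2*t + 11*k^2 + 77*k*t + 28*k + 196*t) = (k^2 - 2*k*t - 2*k + 4*t)/(k^2 + 11*k + 28)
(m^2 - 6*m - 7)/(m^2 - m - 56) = (-m^2 + 6*m + 7)/(-m^2 + m + 56)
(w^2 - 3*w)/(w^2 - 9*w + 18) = w/(w - 6)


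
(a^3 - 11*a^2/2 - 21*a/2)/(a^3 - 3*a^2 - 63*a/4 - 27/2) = 2*a*(a - 7)/(2*a^2 - 9*a - 18)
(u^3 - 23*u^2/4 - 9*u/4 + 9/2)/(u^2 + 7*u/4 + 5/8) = 2*(4*u^3 - 23*u^2 - 9*u + 18)/(8*u^2 + 14*u + 5)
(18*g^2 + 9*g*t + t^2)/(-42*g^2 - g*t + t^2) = (3*g + t)/(-7*g + t)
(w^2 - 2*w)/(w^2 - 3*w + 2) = w/(w - 1)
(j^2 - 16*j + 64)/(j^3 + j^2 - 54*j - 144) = (j - 8)/(j^2 + 9*j + 18)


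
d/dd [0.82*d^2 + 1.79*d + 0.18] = 1.64*d + 1.79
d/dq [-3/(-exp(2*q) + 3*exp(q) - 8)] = (9 - 6*exp(q))*exp(q)/(exp(2*q) - 3*exp(q) + 8)^2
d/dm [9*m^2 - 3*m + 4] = 18*m - 3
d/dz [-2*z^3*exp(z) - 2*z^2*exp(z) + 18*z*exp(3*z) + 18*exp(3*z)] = 2*(-z^3 - 4*z^2 + 27*z*exp(2*z) - 2*z + 36*exp(2*z))*exp(z)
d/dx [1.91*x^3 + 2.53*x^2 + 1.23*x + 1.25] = 5.73*x^2 + 5.06*x + 1.23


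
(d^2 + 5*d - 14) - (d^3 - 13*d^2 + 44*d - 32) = -d^3 + 14*d^2 - 39*d + 18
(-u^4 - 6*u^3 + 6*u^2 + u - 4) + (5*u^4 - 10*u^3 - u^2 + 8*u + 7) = 4*u^4 - 16*u^3 + 5*u^2 + 9*u + 3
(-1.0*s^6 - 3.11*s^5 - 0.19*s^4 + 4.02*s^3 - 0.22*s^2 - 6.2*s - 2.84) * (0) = 0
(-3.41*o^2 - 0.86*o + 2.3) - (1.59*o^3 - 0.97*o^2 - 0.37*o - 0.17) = -1.59*o^3 - 2.44*o^2 - 0.49*o + 2.47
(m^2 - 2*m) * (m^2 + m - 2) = m^4 - m^3 - 4*m^2 + 4*m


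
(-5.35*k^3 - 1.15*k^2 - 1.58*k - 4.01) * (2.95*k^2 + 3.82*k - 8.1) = -15.7825*k^5 - 23.8295*k^4 + 34.281*k^3 - 8.5501*k^2 - 2.5202*k + 32.481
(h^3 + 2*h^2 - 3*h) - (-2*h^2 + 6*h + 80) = h^3 + 4*h^2 - 9*h - 80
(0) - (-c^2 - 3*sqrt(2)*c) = c^2 + 3*sqrt(2)*c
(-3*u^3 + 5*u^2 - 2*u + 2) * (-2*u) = 6*u^4 - 10*u^3 + 4*u^2 - 4*u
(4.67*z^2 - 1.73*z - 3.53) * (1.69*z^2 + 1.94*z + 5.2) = 7.8923*z^4 + 6.1361*z^3 + 14.9621*z^2 - 15.8442*z - 18.356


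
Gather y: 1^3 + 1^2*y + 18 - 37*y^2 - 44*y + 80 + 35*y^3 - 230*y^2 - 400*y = 35*y^3 - 267*y^2 - 443*y + 99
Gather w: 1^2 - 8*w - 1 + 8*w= 0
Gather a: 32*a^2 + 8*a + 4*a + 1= 32*a^2 + 12*a + 1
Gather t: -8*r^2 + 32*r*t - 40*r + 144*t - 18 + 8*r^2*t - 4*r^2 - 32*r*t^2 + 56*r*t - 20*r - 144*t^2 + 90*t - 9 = -12*r^2 - 60*r + t^2*(-32*r - 144) + t*(8*r^2 + 88*r + 234) - 27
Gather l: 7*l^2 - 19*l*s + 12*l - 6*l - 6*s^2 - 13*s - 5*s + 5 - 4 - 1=7*l^2 + l*(6 - 19*s) - 6*s^2 - 18*s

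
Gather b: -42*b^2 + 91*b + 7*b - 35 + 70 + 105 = -42*b^2 + 98*b + 140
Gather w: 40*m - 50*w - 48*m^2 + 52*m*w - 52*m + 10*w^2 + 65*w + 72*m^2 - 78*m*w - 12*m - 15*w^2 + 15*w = 24*m^2 - 24*m - 5*w^2 + w*(30 - 26*m)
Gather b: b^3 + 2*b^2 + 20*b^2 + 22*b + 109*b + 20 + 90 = b^3 + 22*b^2 + 131*b + 110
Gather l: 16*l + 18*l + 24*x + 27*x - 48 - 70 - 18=34*l + 51*x - 136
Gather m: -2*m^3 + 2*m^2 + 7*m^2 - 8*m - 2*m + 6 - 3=-2*m^3 + 9*m^2 - 10*m + 3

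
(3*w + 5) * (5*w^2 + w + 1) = 15*w^3 + 28*w^2 + 8*w + 5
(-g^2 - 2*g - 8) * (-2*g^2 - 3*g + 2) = 2*g^4 + 7*g^3 + 20*g^2 + 20*g - 16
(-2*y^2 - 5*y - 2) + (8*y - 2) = -2*y^2 + 3*y - 4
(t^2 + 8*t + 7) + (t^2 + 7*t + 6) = 2*t^2 + 15*t + 13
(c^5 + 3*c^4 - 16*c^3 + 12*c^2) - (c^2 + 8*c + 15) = c^5 + 3*c^4 - 16*c^3 + 11*c^2 - 8*c - 15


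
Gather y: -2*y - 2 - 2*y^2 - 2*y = -2*y^2 - 4*y - 2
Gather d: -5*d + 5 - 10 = -5*d - 5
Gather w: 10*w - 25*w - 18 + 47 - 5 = 24 - 15*w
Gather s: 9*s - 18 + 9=9*s - 9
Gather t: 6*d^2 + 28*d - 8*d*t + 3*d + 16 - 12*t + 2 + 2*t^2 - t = 6*d^2 + 31*d + 2*t^2 + t*(-8*d - 13) + 18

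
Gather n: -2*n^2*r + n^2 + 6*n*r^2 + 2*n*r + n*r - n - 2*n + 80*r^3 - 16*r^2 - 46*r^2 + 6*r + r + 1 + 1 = n^2*(1 - 2*r) + n*(6*r^2 + 3*r - 3) + 80*r^3 - 62*r^2 + 7*r + 2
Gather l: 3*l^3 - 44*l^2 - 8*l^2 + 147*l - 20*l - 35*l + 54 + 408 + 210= 3*l^3 - 52*l^2 + 92*l + 672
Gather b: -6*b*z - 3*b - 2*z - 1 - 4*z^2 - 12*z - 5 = b*(-6*z - 3) - 4*z^2 - 14*z - 6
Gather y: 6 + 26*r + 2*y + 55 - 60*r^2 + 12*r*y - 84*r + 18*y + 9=-60*r^2 - 58*r + y*(12*r + 20) + 70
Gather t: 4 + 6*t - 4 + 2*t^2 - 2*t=2*t^2 + 4*t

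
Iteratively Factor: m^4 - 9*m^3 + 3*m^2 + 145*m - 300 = (m + 4)*(m^3 - 13*m^2 + 55*m - 75) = (m - 5)*(m + 4)*(m^2 - 8*m + 15) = (m - 5)*(m - 3)*(m + 4)*(m - 5)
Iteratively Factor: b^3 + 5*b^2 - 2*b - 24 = (b - 2)*(b^2 + 7*b + 12) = (b - 2)*(b + 4)*(b + 3)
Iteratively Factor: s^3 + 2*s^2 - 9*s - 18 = (s + 3)*(s^2 - s - 6) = (s - 3)*(s + 3)*(s + 2)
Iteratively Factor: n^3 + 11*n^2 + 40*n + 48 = (n + 4)*(n^2 + 7*n + 12) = (n + 3)*(n + 4)*(n + 4)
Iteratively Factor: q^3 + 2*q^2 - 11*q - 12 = (q + 4)*(q^2 - 2*q - 3) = (q + 1)*(q + 4)*(q - 3)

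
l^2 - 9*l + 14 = (l - 7)*(l - 2)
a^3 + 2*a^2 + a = a*(a + 1)^2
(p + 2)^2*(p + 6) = p^3 + 10*p^2 + 28*p + 24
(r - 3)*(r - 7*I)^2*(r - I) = r^4 - 3*r^3 - 15*I*r^3 - 63*r^2 + 45*I*r^2 + 189*r + 49*I*r - 147*I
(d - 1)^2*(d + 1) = d^3 - d^2 - d + 1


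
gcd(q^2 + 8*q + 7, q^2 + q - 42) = q + 7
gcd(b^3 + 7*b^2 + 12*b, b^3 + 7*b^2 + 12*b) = b^3 + 7*b^2 + 12*b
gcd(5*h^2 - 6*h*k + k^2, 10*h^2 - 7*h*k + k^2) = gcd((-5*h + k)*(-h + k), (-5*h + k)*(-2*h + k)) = 5*h - k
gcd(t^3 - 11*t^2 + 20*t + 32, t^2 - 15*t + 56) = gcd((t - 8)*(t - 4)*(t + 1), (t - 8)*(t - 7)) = t - 8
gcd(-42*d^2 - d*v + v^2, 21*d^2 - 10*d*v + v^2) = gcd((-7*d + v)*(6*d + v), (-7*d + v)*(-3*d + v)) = -7*d + v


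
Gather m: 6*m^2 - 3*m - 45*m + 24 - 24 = 6*m^2 - 48*m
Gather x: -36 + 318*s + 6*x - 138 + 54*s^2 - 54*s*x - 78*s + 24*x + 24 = 54*s^2 + 240*s + x*(30 - 54*s) - 150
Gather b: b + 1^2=b + 1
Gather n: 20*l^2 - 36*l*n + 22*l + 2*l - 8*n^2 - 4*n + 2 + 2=20*l^2 + 24*l - 8*n^2 + n*(-36*l - 4) + 4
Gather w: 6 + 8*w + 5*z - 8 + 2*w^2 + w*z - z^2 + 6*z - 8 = 2*w^2 + w*(z + 8) - z^2 + 11*z - 10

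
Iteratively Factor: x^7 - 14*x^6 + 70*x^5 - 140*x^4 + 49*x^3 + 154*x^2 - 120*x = (x - 4)*(x^6 - 10*x^5 + 30*x^4 - 20*x^3 - 31*x^2 + 30*x) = (x - 5)*(x - 4)*(x^5 - 5*x^4 + 5*x^3 + 5*x^2 - 6*x) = x*(x - 5)*(x - 4)*(x^4 - 5*x^3 + 5*x^2 + 5*x - 6) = x*(x - 5)*(x - 4)*(x - 1)*(x^3 - 4*x^2 + x + 6) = x*(x - 5)*(x - 4)*(x - 2)*(x - 1)*(x^2 - 2*x - 3) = x*(x - 5)*(x - 4)*(x - 3)*(x - 2)*(x - 1)*(x + 1)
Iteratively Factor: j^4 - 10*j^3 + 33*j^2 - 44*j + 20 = (j - 2)*(j^3 - 8*j^2 + 17*j - 10) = (j - 5)*(j - 2)*(j^2 - 3*j + 2) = (j - 5)*(j - 2)^2*(j - 1)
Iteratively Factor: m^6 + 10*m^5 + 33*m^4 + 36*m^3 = (m + 3)*(m^5 + 7*m^4 + 12*m^3) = m*(m + 3)*(m^4 + 7*m^3 + 12*m^2) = m^2*(m + 3)*(m^3 + 7*m^2 + 12*m) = m^2*(m + 3)^2*(m^2 + 4*m) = m^2*(m + 3)^2*(m + 4)*(m)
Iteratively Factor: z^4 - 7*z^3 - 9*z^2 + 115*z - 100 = (z - 5)*(z^3 - 2*z^2 - 19*z + 20) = (z - 5)*(z + 4)*(z^2 - 6*z + 5) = (z - 5)*(z - 1)*(z + 4)*(z - 5)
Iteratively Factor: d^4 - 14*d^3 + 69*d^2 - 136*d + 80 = (d - 4)*(d^3 - 10*d^2 + 29*d - 20) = (d - 5)*(d - 4)*(d^2 - 5*d + 4) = (d - 5)*(d - 4)^2*(d - 1)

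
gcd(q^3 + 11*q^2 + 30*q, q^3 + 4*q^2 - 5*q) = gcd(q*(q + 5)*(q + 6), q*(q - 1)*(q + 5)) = q^2 + 5*q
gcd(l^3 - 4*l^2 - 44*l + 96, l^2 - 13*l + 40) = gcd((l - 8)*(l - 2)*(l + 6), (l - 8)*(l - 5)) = l - 8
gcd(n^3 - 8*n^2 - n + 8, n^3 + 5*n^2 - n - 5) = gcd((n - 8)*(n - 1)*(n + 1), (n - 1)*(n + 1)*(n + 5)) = n^2 - 1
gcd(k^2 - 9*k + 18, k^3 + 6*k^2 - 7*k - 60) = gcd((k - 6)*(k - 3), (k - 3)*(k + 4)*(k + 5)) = k - 3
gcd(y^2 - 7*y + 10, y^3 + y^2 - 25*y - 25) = y - 5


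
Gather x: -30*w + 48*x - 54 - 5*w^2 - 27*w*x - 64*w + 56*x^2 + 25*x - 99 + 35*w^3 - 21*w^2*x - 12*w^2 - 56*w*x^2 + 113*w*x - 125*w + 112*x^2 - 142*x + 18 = 35*w^3 - 17*w^2 - 219*w + x^2*(168 - 56*w) + x*(-21*w^2 + 86*w - 69) - 135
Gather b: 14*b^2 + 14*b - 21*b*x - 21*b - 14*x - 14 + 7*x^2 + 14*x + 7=14*b^2 + b*(-21*x - 7) + 7*x^2 - 7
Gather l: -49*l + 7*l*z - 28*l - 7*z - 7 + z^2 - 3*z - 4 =l*(7*z - 77) + z^2 - 10*z - 11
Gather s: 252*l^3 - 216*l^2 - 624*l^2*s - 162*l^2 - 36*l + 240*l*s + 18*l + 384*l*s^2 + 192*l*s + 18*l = 252*l^3 - 378*l^2 + 384*l*s^2 + s*(-624*l^2 + 432*l)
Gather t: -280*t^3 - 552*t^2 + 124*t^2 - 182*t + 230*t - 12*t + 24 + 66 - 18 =-280*t^3 - 428*t^2 + 36*t + 72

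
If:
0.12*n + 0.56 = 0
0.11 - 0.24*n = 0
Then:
No Solution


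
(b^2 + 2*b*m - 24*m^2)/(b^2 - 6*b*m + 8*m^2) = (b + 6*m)/(b - 2*m)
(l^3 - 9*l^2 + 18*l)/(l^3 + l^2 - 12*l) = (l - 6)/(l + 4)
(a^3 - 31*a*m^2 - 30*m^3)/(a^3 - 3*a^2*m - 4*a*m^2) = (a^2 - a*m - 30*m^2)/(a*(a - 4*m))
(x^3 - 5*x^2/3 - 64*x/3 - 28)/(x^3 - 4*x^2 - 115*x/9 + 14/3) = 3*(x + 2)/(3*x - 1)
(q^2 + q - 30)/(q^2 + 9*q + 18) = (q - 5)/(q + 3)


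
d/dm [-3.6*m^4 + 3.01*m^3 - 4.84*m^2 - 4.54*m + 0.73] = -14.4*m^3 + 9.03*m^2 - 9.68*m - 4.54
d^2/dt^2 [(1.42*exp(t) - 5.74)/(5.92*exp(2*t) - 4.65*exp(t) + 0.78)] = (49.765888*exp(4*t) - 765.575584*exp(3*t) + 434.690208*exp(2*t) - 12.942714*exp(t) - 19.955052)*exp(t)/(207.474688*exp(6*t) - 488.89728*exp(5*t) + 466.024176*exp(4*t) - 229.375665*exp(3*t) + 61.401834*exp(2*t) - 8.48718*exp(t) + 0.474552)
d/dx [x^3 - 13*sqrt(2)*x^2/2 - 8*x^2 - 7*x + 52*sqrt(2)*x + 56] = 3*x^2 - 13*sqrt(2)*x - 16*x - 7 + 52*sqrt(2)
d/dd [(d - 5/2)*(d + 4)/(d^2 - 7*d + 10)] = (-17*d^2 + 80*d - 110)/(2*(d^4 - 14*d^3 + 69*d^2 - 140*d + 100))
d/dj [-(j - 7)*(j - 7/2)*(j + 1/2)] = -3*j^2 + 20*j - 77/4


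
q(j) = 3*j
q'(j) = 3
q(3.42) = 10.26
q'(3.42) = 3.00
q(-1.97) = -5.91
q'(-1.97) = 3.00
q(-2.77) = -8.31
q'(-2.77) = 3.00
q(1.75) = 5.25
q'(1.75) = 3.00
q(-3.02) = -9.06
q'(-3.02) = 3.00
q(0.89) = 2.67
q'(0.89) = 3.00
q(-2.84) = -8.52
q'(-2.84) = 3.00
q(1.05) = 3.15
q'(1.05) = 3.00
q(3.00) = 9.00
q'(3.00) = 3.00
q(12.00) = 36.00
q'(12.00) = 3.00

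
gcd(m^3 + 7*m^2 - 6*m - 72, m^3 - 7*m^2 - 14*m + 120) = m + 4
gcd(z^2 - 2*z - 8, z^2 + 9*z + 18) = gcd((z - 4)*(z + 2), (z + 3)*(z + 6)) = 1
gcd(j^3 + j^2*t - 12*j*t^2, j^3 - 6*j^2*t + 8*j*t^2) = j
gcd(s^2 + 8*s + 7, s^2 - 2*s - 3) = s + 1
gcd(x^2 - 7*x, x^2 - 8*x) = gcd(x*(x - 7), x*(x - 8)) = x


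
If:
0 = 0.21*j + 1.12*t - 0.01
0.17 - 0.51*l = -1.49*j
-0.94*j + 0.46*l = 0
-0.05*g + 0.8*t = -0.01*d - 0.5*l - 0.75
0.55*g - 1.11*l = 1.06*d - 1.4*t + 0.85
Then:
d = 5.06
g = 9.54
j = -0.38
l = -0.78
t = 0.08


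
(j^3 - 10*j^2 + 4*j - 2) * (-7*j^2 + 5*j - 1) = -7*j^5 + 75*j^4 - 79*j^3 + 44*j^2 - 14*j + 2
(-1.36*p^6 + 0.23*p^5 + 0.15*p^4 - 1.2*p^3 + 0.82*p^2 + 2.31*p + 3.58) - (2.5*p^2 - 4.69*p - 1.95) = -1.36*p^6 + 0.23*p^5 + 0.15*p^4 - 1.2*p^3 - 1.68*p^2 + 7.0*p + 5.53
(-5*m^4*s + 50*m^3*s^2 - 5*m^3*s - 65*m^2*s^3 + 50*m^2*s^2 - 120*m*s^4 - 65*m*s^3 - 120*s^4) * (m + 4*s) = -5*m^5*s + 30*m^4*s^2 - 5*m^4*s + 135*m^3*s^3 + 30*m^3*s^2 - 380*m^2*s^4 + 135*m^2*s^3 - 480*m*s^5 - 380*m*s^4 - 480*s^5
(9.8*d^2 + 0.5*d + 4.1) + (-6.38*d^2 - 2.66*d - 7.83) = 3.42*d^2 - 2.16*d - 3.73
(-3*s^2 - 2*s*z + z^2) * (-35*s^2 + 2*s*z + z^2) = 105*s^4 + 64*s^3*z - 42*s^2*z^2 + z^4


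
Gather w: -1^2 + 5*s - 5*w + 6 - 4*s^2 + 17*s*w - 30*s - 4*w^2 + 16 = -4*s^2 - 25*s - 4*w^2 + w*(17*s - 5) + 21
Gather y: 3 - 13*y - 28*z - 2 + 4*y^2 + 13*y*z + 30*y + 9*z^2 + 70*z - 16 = 4*y^2 + y*(13*z + 17) + 9*z^2 + 42*z - 15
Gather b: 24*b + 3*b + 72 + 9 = 27*b + 81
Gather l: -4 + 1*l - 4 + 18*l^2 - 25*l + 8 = 18*l^2 - 24*l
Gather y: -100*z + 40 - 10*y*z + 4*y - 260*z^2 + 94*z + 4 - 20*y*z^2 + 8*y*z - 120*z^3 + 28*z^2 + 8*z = y*(-20*z^2 - 2*z + 4) - 120*z^3 - 232*z^2 + 2*z + 44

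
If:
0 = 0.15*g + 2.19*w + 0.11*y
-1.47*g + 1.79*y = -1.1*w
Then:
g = 1.12256596637414*y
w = -0.127116390390923*y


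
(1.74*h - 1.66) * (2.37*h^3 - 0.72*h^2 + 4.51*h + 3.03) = 4.1238*h^4 - 5.187*h^3 + 9.0426*h^2 - 2.2144*h - 5.0298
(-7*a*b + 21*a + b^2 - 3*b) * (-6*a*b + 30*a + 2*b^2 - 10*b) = 42*a^2*b^2 - 336*a^2*b + 630*a^2 - 20*a*b^3 + 160*a*b^2 - 300*a*b + 2*b^4 - 16*b^3 + 30*b^2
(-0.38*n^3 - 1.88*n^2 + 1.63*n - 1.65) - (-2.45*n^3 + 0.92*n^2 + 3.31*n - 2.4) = 2.07*n^3 - 2.8*n^2 - 1.68*n + 0.75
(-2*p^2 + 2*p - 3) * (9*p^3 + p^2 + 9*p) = -18*p^5 + 16*p^4 - 43*p^3 + 15*p^2 - 27*p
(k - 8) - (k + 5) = -13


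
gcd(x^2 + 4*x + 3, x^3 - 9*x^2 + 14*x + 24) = x + 1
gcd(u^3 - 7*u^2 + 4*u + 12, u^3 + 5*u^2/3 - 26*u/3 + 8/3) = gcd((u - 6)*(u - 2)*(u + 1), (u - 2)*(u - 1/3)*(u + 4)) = u - 2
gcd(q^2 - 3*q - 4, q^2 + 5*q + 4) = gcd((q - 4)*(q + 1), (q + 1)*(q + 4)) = q + 1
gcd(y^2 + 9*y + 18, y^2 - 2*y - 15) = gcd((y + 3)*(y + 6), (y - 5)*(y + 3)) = y + 3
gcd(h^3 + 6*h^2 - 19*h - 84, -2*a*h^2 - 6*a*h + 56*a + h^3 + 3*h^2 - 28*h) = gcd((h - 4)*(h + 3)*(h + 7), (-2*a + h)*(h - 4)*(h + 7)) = h^2 + 3*h - 28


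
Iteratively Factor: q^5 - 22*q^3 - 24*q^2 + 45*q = (q + 3)*(q^4 - 3*q^3 - 13*q^2 + 15*q) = (q - 5)*(q + 3)*(q^3 + 2*q^2 - 3*q) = q*(q - 5)*(q + 3)*(q^2 + 2*q - 3) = q*(q - 5)*(q - 1)*(q + 3)*(q + 3)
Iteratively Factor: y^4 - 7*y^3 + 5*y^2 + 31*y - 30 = (y + 2)*(y^3 - 9*y^2 + 23*y - 15) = (y - 3)*(y + 2)*(y^2 - 6*y + 5) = (y - 5)*(y - 3)*(y + 2)*(y - 1)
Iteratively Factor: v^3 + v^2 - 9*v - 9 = (v - 3)*(v^2 + 4*v + 3) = (v - 3)*(v + 3)*(v + 1)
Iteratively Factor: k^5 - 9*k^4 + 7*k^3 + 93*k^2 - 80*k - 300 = (k + 2)*(k^4 - 11*k^3 + 29*k^2 + 35*k - 150) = (k - 5)*(k + 2)*(k^3 - 6*k^2 - k + 30) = (k - 5)^2*(k + 2)*(k^2 - k - 6) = (k - 5)^2*(k + 2)^2*(k - 3)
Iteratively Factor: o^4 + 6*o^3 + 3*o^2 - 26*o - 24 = (o + 1)*(o^3 + 5*o^2 - 2*o - 24) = (o + 1)*(o + 4)*(o^2 + o - 6) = (o + 1)*(o + 3)*(o + 4)*(o - 2)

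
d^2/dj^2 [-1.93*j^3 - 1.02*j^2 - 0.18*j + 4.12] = -11.58*j - 2.04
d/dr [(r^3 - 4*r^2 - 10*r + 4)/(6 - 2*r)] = (-r^3 + 13*r^2/2 - 12*r - 13)/(r^2 - 6*r + 9)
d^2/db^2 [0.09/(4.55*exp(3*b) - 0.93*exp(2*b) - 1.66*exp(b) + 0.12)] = (0.09*(-27.3*exp(2*b) + 3.72*exp(b) + 3.32)*(-13.65*exp(2*b) + 1.86*exp(b) + 1.66)*exp(b) + (-3.6855*exp(2*b) + 0.3348*exp(b) + 0.1494)*(4.55*exp(3*b) - 0.93*exp(2*b) - 1.66*exp(b) + 0.12))*exp(b)/(4.55*exp(3*b) - 0.93*exp(2*b) - 1.66*exp(b) + 0.12)^3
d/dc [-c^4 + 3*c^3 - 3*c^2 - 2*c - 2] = -4*c^3 + 9*c^2 - 6*c - 2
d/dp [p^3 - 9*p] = 3*p^2 - 9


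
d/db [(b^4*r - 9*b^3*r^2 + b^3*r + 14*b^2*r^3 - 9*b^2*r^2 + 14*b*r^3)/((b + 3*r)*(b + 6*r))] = r*(2*b^5 + 18*b^4*r + b^4 - 90*b^3*r^2 + 18*b^3*r - 360*b^2*r^3 - 41*b^2*r^2 + 504*b*r^4 - 324*b*r^3 + 252*r^4)/(b^4 + 18*b^3*r + 117*b^2*r^2 + 324*b*r^3 + 324*r^4)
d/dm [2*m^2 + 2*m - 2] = 4*m + 2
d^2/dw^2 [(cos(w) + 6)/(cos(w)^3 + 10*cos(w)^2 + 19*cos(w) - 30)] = (-4*sin(w)^4 + 38*sin(w)^2 - 5*cos(w) - 3*cos(3*w) + 8)/((cos(w) - 1)^3*(cos(w) + 5)^3)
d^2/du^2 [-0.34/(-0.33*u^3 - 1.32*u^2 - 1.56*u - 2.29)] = (-(0.6732*u + 0.8976)*(0.33*u^3 + 1.32*u^2 + 1.56*u + 2.29) + 0.34*(0.99*u^2 + 2.64*u + 1.56)*(1.98*u^2 + 5.28*u + 3.12))/(0.33*u^3 + 1.32*u^2 + 1.56*u + 2.29)^3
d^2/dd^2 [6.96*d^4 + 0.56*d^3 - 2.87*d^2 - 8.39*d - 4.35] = 83.52*d^2 + 3.36*d - 5.74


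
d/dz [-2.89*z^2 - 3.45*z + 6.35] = -5.78*z - 3.45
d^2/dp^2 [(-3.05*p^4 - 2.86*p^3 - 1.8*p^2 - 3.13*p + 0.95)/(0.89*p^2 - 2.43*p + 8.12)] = (-4.83181*p^6 + 39.57741*p^5 - 240.31011*p^4 + 957.719082*p^3 - 1992.040374*p^2 - 1008.04239*p - 363.395266)/(0.704969*p^6 - 5.774409*p^5 + 35.061639*p^4 - 119.715651*p^3 + 319.888212*p^2 - 480.661776*p + 535.387328)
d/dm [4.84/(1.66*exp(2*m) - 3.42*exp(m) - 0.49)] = (16.5528 - 16.0688*exp(m))*exp(m)/(-1.66*exp(2*m) + 3.42*exp(m) + 0.49)^2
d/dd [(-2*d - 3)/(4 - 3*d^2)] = 2*(3*d^2 - 3*d*(2*d + 3) - 4)/(3*d^2 - 4)^2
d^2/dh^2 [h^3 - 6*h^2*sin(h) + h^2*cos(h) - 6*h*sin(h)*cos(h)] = 6*h^2*sin(h) - h^2*cos(h) - 4*h*sin(h) + 12*h*sin(2*h) - 24*h*cos(h) + 6*h - 12*sin(h) + 2*cos(h) - 12*cos(2*h)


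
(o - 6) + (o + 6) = 2*o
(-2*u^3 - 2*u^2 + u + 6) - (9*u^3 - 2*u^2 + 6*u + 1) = -11*u^3 - 5*u + 5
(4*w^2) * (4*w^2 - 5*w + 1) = 16*w^4 - 20*w^3 + 4*w^2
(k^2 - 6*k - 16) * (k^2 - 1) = k^4 - 6*k^3 - 17*k^2 + 6*k + 16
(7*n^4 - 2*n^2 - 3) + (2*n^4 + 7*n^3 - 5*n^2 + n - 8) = 9*n^4 + 7*n^3 - 7*n^2 + n - 11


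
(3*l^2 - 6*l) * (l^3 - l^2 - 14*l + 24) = 3*l^5 - 9*l^4 - 36*l^3 + 156*l^2 - 144*l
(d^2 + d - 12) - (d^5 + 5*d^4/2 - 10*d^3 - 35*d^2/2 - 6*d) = -d^5 - 5*d^4/2 + 10*d^3 + 37*d^2/2 + 7*d - 12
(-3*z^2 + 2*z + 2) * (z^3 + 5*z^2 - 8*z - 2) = -3*z^5 - 13*z^4 + 36*z^3 - 20*z - 4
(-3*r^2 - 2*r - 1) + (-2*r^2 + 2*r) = -5*r^2 - 1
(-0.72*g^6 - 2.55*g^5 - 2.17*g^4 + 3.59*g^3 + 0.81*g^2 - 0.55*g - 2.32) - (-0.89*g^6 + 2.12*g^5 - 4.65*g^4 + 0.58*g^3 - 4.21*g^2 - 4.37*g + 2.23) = 0.17*g^6 - 4.67*g^5 + 2.48*g^4 + 3.01*g^3 + 5.02*g^2 + 3.82*g - 4.55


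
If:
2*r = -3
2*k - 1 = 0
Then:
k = 1/2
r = -3/2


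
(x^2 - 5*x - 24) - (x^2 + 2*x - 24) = -7*x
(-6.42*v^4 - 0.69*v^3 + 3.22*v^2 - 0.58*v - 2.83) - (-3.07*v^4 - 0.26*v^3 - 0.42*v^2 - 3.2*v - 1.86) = -3.35*v^4 - 0.43*v^3 + 3.64*v^2 + 2.62*v - 0.97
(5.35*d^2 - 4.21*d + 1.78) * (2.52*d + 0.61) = 13.482*d^3 - 7.3457*d^2 + 1.9175*d + 1.0858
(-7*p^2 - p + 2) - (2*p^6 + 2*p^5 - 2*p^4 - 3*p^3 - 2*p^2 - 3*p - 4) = -2*p^6 - 2*p^5 + 2*p^4 + 3*p^3 - 5*p^2 + 2*p + 6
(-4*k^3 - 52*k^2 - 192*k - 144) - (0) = -4*k^3 - 52*k^2 - 192*k - 144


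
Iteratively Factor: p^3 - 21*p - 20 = (p + 4)*(p^2 - 4*p - 5) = (p + 1)*(p + 4)*(p - 5)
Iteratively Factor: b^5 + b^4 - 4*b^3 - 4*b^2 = (b + 2)*(b^4 - b^3 - 2*b^2) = (b + 1)*(b + 2)*(b^3 - 2*b^2) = b*(b + 1)*(b + 2)*(b^2 - 2*b) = b^2*(b + 1)*(b + 2)*(b - 2)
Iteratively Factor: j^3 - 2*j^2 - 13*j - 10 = (j + 2)*(j^2 - 4*j - 5) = (j + 1)*(j + 2)*(j - 5)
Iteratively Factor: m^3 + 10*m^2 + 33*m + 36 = (m + 3)*(m^2 + 7*m + 12) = (m + 3)*(m + 4)*(m + 3)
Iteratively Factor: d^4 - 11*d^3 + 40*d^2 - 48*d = (d - 4)*(d^3 - 7*d^2 + 12*d) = (d - 4)*(d - 3)*(d^2 - 4*d) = (d - 4)^2*(d - 3)*(d)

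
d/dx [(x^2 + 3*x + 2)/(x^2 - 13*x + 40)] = 2*(-8*x^2 + 38*x + 73)/(x^4 - 26*x^3 + 249*x^2 - 1040*x + 1600)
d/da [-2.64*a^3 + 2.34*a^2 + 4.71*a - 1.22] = -7.92*a^2 + 4.68*a + 4.71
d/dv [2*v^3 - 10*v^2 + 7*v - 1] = 6*v^2 - 20*v + 7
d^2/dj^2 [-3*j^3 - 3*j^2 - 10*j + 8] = -18*j - 6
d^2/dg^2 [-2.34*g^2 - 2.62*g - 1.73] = -4.68000000000000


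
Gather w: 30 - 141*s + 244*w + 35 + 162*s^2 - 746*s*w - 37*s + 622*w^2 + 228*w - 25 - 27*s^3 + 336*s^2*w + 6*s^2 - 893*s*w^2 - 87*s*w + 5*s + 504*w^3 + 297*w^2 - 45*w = -27*s^3 + 168*s^2 - 173*s + 504*w^3 + w^2*(919 - 893*s) + w*(336*s^2 - 833*s + 427) + 40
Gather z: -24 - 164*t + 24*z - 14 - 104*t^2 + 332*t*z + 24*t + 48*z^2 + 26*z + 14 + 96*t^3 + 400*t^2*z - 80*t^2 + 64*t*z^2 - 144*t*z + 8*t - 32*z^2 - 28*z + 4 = 96*t^3 - 184*t^2 - 132*t + z^2*(64*t + 16) + z*(400*t^2 + 188*t + 22) - 20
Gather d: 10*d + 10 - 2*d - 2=8*d + 8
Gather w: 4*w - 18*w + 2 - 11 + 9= -14*w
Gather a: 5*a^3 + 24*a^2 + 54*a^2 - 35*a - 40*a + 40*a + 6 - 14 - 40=5*a^3 + 78*a^2 - 35*a - 48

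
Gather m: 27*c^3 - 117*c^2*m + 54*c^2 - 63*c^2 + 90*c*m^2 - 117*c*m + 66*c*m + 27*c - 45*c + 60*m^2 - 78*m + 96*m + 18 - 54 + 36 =27*c^3 - 9*c^2 - 18*c + m^2*(90*c + 60) + m*(-117*c^2 - 51*c + 18)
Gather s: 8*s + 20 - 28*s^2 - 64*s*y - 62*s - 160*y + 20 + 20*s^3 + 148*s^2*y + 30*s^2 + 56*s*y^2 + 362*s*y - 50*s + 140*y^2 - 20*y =20*s^3 + s^2*(148*y + 2) + s*(56*y^2 + 298*y - 104) + 140*y^2 - 180*y + 40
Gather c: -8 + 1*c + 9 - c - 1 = 0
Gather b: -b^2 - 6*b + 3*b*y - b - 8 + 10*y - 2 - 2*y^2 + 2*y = -b^2 + b*(3*y - 7) - 2*y^2 + 12*y - 10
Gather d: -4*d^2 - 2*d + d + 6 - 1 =-4*d^2 - d + 5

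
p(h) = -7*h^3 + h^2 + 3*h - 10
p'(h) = -21*h^2 + 2*h + 3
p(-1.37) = 5.77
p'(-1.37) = -39.15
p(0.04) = -9.88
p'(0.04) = 3.05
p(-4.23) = 525.01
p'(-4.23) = -381.21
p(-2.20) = 62.78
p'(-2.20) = -103.04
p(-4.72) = 734.20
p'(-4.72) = -474.29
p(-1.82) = 30.05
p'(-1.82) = -70.20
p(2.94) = -170.42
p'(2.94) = -172.64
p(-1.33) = 4.25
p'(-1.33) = -36.81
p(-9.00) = 5147.00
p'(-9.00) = -1716.00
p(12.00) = -11926.00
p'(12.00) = -2997.00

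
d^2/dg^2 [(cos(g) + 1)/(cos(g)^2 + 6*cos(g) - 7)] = (-9*(1 - cos(2*g))^2*cos(g)/4 + (1 - cos(2*g))^2/2 - 56*cos(g) - 48*cos(2*g) - 33*cos(3*g)/2 + cos(5*g)/2 + 120)/((cos(g) - 1)^3*(cos(g) + 7)^3)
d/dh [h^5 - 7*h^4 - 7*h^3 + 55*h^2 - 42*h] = 5*h^4 - 28*h^3 - 21*h^2 + 110*h - 42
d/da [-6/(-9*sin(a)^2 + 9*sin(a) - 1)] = 54*(1 - 2*sin(a))*cos(a)/(9*sin(a)^2 - 9*sin(a) + 1)^2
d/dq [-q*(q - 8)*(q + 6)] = -3*q^2 + 4*q + 48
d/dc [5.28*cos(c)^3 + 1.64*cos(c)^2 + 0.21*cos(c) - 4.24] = (15.84*sin(c)^2 - 3.28*cos(c) - 16.05)*sin(c)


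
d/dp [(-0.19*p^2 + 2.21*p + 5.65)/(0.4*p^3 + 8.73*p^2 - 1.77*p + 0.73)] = (0.076*p^4 - 1.768*p^3 - 25.737*p^2 - 98.9264*p + 11.6138)/(0.16*p^6 + 6.984*p^5 + 74.7969*p^4 - 30.3202*p^3 + 15.8787*p^2 - 2.5842*p + 0.5329)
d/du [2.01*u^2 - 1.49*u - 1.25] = 4.02*u - 1.49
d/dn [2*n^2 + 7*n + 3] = 4*n + 7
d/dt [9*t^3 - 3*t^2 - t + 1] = 27*t^2 - 6*t - 1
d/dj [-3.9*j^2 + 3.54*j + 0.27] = 3.54 - 7.8*j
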